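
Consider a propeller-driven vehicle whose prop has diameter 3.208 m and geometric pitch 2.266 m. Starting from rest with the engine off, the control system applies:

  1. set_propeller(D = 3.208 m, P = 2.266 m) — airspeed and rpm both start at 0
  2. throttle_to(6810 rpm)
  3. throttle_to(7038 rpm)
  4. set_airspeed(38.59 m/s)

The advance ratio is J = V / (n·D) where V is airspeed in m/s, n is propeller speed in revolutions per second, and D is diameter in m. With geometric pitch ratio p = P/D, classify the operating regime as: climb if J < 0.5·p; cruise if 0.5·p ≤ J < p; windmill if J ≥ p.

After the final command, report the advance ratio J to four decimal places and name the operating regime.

set_propeller: D = 3.208 m, P = 2.266 m (p = P/D = 0.706359); state ← (V=0, rpm=0)
throttle_to(6810): rpm ← 6810
throttle_to(7038): rpm ← 7038
set_airspeed(38.59): V ← 38.59 m/s
final state: V = 38.59 m/s, rpm = 7038 → n = rpm/60 = 117.300000 rev/s
J = V / (n·D) = 38.59 / (117.300000 × 3.208) = 0.102552
regime bands: climb J<0.3532 | cruise [0.3532, 0.7064) | windmill J≥0.7064
J = 0.1026 → climb

J = 0.1026, regime = climb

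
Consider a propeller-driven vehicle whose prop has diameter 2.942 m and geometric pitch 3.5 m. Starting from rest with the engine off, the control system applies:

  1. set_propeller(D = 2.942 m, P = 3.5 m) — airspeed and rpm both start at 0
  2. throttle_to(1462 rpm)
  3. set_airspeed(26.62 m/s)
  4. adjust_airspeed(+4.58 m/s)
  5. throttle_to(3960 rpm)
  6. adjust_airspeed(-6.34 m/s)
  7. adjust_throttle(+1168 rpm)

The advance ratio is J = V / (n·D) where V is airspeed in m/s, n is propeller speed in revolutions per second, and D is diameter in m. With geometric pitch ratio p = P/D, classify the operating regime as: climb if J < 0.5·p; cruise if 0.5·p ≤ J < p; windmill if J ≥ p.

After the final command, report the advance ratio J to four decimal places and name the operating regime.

set_propeller: D = 2.942 m, P = 3.5 m (p = P/D = 1.189667); state ← (V=0, rpm=0)
throttle_to(1462): rpm ← 1462
set_airspeed(26.62): V ← 26.62 m/s
adjust_airspeed(+4.58): V ← 26.62 +4.58 = 31.2 m/s
throttle_to(3960): rpm ← 3960
adjust_airspeed(-6.34): V ← 31.2 -6.34 = 24.86 m/s
adjust_throttle(+1168): rpm ← 3960 +1168 = 5128
final state: V = 24.86 m/s, rpm = 5128 → n = rpm/60 = 85.466667 rev/s
J = V / (n·D) = 24.86 / (85.466667 × 2.942) = 0.098869
regime bands: climb J<0.5948 | cruise [0.5948, 1.1897) | windmill J≥1.1897
J = 0.0989 → climb

J = 0.0989, regime = climb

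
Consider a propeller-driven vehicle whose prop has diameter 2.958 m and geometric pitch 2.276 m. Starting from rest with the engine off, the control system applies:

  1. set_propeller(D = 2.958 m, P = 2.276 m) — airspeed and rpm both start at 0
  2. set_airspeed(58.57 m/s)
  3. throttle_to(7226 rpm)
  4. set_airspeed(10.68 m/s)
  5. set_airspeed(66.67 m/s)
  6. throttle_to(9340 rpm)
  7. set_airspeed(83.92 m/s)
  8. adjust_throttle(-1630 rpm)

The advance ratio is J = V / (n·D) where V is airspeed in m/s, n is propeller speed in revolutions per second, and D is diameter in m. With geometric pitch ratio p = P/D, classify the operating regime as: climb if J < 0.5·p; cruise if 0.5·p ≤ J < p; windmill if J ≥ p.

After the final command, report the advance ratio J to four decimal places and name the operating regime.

set_propeller: D = 2.958 m, P = 2.276 m (p = P/D = 0.769439); state ← (V=0, rpm=0)
set_airspeed(58.57): V ← 58.57 m/s
throttle_to(7226): rpm ← 7226
set_airspeed(10.68): V ← 10.68 m/s
set_airspeed(66.67): V ← 66.67 m/s
throttle_to(9340): rpm ← 9340
set_airspeed(83.92): V ← 83.92 m/s
adjust_throttle(-1630): rpm ← 9340 -1630 = 7710
final state: V = 83.92 m/s, rpm = 7710 → n = rpm/60 = 128.500000 rev/s
J = V / (n·D) = 83.92 / (128.500000 × 2.958) = 0.220782
regime bands: climb J<0.3847 | cruise [0.3847, 0.7694) | windmill J≥0.7694
J = 0.2208 → climb

J = 0.2208, regime = climb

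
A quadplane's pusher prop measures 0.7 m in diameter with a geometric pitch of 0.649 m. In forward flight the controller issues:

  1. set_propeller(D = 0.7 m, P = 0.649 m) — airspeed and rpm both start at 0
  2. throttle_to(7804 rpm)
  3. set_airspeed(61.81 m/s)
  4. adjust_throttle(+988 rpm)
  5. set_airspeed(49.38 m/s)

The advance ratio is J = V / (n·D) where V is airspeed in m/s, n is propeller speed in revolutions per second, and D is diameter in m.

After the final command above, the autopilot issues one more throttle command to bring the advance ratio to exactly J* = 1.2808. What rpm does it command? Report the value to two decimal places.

set_propeller: D = 0.7 m, P = 0.649 m (p = P/D = 0.927143); state ← (V=0, rpm=0)
throttle_to(7804): rpm ← 7804
set_airspeed(61.81): V ← 61.81 m/s
adjust_throttle(+988): rpm ← 7804 +988 = 8792
set_airspeed(49.38): V ← 49.38 m/s
final state: V = 49.38 m/s, rpm = 8792 → n = rpm/60 = 146.533333 rev/s
target J* = 1.2808; solve J* = V/(n·D) for n: n = V/(J*·D) = 49.38/(1.2808 × 0.7) = 55.077184 rev/s
rpm = 60·n = 3304.631034

rpm = 3304.63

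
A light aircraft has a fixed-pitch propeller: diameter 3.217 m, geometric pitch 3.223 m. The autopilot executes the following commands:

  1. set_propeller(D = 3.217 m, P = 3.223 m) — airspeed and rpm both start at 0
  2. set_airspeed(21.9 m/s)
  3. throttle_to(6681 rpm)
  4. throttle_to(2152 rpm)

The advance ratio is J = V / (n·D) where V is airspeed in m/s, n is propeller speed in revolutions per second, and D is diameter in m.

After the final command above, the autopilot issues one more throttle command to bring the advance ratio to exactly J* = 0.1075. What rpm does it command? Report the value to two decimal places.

set_propeller: D = 3.217 m, P = 3.223 m (p = P/D = 1.001865); state ← (V=0, rpm=0)
set_airspeed(21.9): V ← 21.9 m/s
throttle_to(6681): rpm ← 6681
throttle_to(2152): rpm ← 2152
final state: V = 21.9 m/s, rpm = 2152 → n = rpm/60 = 35.866667 rev/s
target J* = 0.1075; solve J* = V/(n·D) for n: n = V/(J*·D) = 21.9/(0.1075 × 3.217) = 63.326369 rev/s
rpm = 60·n = 3799.582162

rpm = 3799.58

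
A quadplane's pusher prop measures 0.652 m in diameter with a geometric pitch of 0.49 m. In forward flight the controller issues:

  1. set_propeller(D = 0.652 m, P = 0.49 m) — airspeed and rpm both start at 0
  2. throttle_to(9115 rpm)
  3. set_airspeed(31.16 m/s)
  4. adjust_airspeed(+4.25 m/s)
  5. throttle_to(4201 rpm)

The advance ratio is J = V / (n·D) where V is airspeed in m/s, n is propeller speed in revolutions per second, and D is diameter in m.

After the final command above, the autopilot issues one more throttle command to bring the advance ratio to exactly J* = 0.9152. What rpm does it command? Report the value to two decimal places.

set_propeller: D = 0.652 m, P = 0.49 m (p = P/D = 0.751534); state ← (V=0, rpm=0)
throttle_to(9115): rpm ← 9115
set_airspeed(31.16): V ← 31.16 m/s
adjust_airspeed(+4.25): V ← 31.16 +4.25 = 35.41 m/s
throttle_to(4201): rpm ← 4201
final state: V = 35.41 m/s, rpm = 4201 → n = rpm/60 = 70.016667 rev/s
target J* = 0.9152; solve J* = V/(n·D) for n: n = V/(J*·D) = 35.41/(0.9152 × 0.652) = 59.342019 rev/s
rpm = 60·n = 3560.521151

rpm = 3560.52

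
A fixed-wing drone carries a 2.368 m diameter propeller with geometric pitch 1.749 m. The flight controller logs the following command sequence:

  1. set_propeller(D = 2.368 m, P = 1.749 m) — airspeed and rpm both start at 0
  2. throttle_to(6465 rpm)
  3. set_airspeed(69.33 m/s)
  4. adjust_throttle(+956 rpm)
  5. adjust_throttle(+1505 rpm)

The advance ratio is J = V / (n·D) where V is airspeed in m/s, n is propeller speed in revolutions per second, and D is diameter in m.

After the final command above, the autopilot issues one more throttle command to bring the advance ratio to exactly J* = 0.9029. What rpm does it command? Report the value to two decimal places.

set_propeller: D = 2.368 m, P = 1.749 m (p = P/D = 0.738598); state ← (V=0, rpm=0)
throttle_to(6465): rpm ← 6465
set_airspeed(69.33): V ← 69.33 m/s
adjust_throttle(+956): rpm ← 6465 +956 = 7421
adjust_throttle(+1505): rpm ← 7421 +1505 = 8926
final state: V = 69.33 m/s, rpm = 8926 → n = rpm/60 = 148.766667 rev/s
target J* = 0.9029; solve J* = V/(n·D) for n: n = V/(J*·D) = 69.33/(0.9029 × 2.368) = 32.426483 rev/s
rpm = 60·n = 1945.588988

rpm = 1945.59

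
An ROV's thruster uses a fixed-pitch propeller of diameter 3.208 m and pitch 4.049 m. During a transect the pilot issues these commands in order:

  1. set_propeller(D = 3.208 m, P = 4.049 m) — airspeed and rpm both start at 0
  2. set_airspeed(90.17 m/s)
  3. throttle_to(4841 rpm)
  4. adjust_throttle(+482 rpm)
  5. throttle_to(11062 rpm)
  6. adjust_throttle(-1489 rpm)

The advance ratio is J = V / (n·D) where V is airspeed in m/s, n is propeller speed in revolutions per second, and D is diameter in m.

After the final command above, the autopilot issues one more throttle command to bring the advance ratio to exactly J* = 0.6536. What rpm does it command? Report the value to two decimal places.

set_propeller: D = 3.208 m, P = 4.049 m (p = P/D = 1.262157); state ← (V=0, rpm=0)
set_airspeed(90.17): V ← 90.17 m/s
throttle_to(4841): rpm ← 4841
adjust_throttle(+482): rpm ← 4841 +482 = 5323
throttle_to(11062): rpm ← 11062
adjust_throttle(-1489): rpm ← 11062 -1489 = 9573
final state: V = 90.17 m/s, rpm = 9573 → n = rpm/60 = 159.550000 rev/s
target J* = 0.6536; solve J* = V/(n·D) for n: n = V/(J*·D) = 90.17/(0.6536 × 3.208) = 43.004675 rev/s
rpm = 60·n = 2580.280480

rpm = 2580.28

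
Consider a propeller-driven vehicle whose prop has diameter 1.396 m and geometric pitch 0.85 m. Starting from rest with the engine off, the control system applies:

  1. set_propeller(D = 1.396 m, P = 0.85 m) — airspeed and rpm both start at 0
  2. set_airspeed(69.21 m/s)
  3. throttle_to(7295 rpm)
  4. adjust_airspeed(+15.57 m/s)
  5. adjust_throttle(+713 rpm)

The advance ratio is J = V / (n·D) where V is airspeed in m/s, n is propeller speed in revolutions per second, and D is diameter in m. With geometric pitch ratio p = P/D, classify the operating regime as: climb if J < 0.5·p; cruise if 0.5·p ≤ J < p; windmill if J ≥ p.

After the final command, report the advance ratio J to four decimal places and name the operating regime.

set_propeller: D = 1.396 m, P = 0.85 m (p = P/D = 0.608883); state ← (V=0, rpm=0)
set_airspeed(69.21): V ← 69.21 m/s
throttle_to(7295): rpm ← 7295
adjust_airspeed(+15.57): V ← 69.21 +15.57 = 84.78 m/s
adjust_throttle(+713): rpm ← 7295 +713 = 8008
final state: V = 84.78 m/s, rpm = 8008 → n = rpm/60 = 133.466667 rev/s
J = V / (n·D) = 84.78 / (133.466667 × 1.396) = 0.455025
regime bands: climb J<0.3044 | cruise [0.3044, 0.6089) | windmill J≥0.6089
J = 0.4550 → cruise

J = 0.4550, regime = cruise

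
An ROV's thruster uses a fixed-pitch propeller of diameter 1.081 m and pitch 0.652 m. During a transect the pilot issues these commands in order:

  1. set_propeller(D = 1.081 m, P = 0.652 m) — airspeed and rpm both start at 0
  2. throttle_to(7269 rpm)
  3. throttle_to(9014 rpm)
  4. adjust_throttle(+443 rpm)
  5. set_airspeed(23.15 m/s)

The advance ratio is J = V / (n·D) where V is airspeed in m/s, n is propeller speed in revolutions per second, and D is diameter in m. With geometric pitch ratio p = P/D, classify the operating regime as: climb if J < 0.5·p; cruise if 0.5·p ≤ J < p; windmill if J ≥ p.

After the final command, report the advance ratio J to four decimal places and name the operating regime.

set_propeller: D = 1.081 m, P = 0.652 m (p = P/D = 0.603145); state ← (V=0, rpm=0)
throttle_to(7269): rpm ← 7269
throttle_to(9014): rpm ← 9014
adjust_throttle(+443): rpm ← 9014 +443 = 9457
set_airspeed(23.15): V ← 23.15 m/s
final state: V = 23.15 m/s, rpm = 9457 → n = rpm/60 = 157.616667 rev/s
J = V / (n·D) = 23.15 / (157.616667 × 1.081) = 0.135870
regime bands: climb J<0.3016 | cruise [0.3016, 0.6031) | windmill J≥0.6031
J = 0.1359 → climb

J = 0.1359, regime = climb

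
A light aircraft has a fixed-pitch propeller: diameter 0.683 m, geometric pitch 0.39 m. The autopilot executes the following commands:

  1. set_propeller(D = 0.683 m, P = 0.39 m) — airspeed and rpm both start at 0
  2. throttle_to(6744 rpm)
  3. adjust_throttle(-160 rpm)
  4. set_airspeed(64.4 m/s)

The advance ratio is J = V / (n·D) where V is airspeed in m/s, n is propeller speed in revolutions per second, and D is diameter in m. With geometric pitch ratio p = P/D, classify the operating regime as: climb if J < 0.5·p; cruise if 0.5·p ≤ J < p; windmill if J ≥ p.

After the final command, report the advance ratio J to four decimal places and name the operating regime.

J = 0.8593, regime = windmill

set_propeller: D = 0.683 m, P = 0.39 m (p = P/D = 0.571010); state ← (V=0, rpm=0)
throttle_to(6744): rpm ← 6744
adjust_throttle(-160): rpm ← 6744 -160 = 6584
set_airspeed(64.4): V ← 64.4 m/s
final state: V = 64.4 m/s, rpm = 6584 → n = rpm/60 = 109.733333 rev/s
J = V / (n·D) = 64.4 / (109.733333 × 0.683) = 0.859264
regime bands: climb J<0.2855 | cruise [0.2855, 0.5710) | windmill J≥0.5710
J = 0.8593 → windmill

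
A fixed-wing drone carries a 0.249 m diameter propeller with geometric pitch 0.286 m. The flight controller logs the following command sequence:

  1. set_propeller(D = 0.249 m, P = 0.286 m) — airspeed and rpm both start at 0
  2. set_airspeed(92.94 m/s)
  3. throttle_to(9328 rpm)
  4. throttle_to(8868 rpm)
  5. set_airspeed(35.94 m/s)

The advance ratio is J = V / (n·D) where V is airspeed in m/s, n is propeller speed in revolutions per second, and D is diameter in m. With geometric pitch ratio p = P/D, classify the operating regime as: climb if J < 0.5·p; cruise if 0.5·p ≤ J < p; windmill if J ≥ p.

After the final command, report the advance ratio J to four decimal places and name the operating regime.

set_propeller: D = 0.249 m, P = 0.286 m (p = P/D = 1.148594); state ← (V=0, rpm=0)
set_airspeed(92.94): V ← 92.94 m/s
throttle_to(9328): rpm ← 9328
throttle_to(8868): rpm ← 8868
set_airspeed(35.94): V ← 35.94 m/s
final state: V = 35.94 m/s, rpm = 8868 → n = rpm/60 = 147.800000 rev/s
J = V / (n·D) = 35.94 / (147.800000 × 0.249) = 0.976572
regime bands: climb J<0.5743 | cruise [0.5743, 1.1486) | windmill J≥1.1486
J = 0.9766 → cruise

J = 0.9766, regime = cruise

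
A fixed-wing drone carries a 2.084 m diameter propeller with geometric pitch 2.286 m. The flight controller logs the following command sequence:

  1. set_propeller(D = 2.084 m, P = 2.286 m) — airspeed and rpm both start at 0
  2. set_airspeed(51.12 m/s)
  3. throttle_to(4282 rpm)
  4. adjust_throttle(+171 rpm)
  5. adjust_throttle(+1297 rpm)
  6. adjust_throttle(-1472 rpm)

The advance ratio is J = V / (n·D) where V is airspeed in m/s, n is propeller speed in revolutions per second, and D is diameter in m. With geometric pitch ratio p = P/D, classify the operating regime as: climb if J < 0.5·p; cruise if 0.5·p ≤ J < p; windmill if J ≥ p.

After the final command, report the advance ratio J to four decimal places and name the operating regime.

J = 0.3440, regime = climb

set_propeller: D = 2.084 m, P = 2.286 m (p = P/D = 1.096929); state ← (V=0, rpm=0)
set_airspeed(51.12): V ← 51.12 m/s
throttle_to(4282): rpm ← 4282
adjust_throttle(+171): rpm ← 4282 +171 = 4453
adjust_throttle(+1297): rpm ← 4453 +1297 = 5750
adjust_throttle(-1472): rpm ← 5750 -1472 = 4278
final state: V = 51.12 m/s, rpm = 4278 → n = rpm/60 = 71.300000 rev/s
J = V / (n·D) = 51.12 / (71.300000 × 2.084) = 0.344036
regime bands: climb J<0.5485 | cruise [0.5485, 1.0969) | windmill J≥1.0969
J = 0.3440 → climb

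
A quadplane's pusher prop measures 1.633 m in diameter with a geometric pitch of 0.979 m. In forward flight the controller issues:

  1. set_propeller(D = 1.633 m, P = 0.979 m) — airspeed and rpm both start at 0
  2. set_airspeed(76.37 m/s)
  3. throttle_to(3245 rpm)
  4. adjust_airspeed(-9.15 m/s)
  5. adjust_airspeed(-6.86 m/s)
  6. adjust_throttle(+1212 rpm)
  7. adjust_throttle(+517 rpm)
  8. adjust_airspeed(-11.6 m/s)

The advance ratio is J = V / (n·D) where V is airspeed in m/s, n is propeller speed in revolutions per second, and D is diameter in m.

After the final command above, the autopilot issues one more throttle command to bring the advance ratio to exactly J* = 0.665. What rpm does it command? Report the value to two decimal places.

set_propeller: D = 1.633 m, P = 0.979 m (p = P/D = 0.599510); state ← (V=0, rpm=0)
set_airspeed(76.37): V ← 76.37 m/s
throttle_to(3245): rpm ← 3245
adjust_airspeed(-9.15): V ← 76.37 -9.15 = 67.22 m/s
adjust_airspeed(-6.86): V ← 67.22 -6.86 = 60.36 m/s
adjust_throttle(+1212): rpm ← 3245 +1212 = 4457
adjust_throttle(+517): rpm ← 4457 +517 = 4974
adjust_airspeed(-11.6): V ← 60.36 -11.6 = 48.76 m/s
final state: V = 48.76 m/s, rpm = 4974 → n = rpm/60 = 82.900000 rev/s
target J* = 0.665; solve J* = V/(n·D) for n: n = V/(J*·D) = 48.76/(0.665 × 1.633) = 44.900985 rev/s
rpm = 60·n = 2694.059091

rpm = 2694.06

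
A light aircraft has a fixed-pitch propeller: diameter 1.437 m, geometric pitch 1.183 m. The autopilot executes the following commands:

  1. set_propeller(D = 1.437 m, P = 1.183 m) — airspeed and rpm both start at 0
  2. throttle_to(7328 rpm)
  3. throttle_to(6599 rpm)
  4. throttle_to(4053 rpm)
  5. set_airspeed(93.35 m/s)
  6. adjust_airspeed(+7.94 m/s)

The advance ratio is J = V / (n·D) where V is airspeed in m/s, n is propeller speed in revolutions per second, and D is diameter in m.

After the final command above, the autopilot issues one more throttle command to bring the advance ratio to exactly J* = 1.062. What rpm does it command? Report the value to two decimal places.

set_propeller: D = 1.437 m, P = 1.183 m (p = P/D = 0.823243); state ← (V=0, rpm=0)
throttle_to(7328): rpm ← 7328
throttle_to(6599): rpm ← 6599
throttle_to(4053): rpm ← 4053
set_airspeed(93.35): V ← 93.35 m/s
adjust_airspeed(+7.94): V ← 93.35 +7.94 = 101.29 m/s
final state: V = 101.29 m/s, rpm = 4053 → n = rpm/60 = 67.550000 rev/s
target J* = 1.062; solve J* = V/(n·D) for n: n = V/(J*·D) = 101.29/(1.062 × 1.437) = 66.372058 rev/s
rpm = 60·n = 3982.323500

rpm = 3982.32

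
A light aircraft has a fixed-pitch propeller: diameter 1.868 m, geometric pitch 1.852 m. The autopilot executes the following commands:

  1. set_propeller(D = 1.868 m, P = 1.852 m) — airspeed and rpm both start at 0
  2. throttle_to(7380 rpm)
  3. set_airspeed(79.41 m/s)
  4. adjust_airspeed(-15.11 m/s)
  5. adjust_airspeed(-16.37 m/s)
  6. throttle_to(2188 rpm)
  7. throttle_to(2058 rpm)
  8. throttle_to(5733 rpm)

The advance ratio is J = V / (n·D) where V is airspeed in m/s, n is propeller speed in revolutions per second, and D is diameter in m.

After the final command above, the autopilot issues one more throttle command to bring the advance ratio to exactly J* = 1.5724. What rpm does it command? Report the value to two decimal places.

set_propeller: D = 1.868 m, P = 1.852 m (p = P/D = 0.991435); state ← (V=0, rpm=0)
throttle_to(7380): rpm ← 7380
set_airspeed(79.41): V ← 79.41 m/s
adjust_airspeed(-15.11): V ← 79.41 -15.11 = 64.3 m/s
adjust_airspeed(-16.37): V ← 64.3 -16.37 = 47.93 m/s
throttle_to(2188): rpm ← 2188
throttle_to(2058): rpm ← 2058
throttle_to(5733): rpm ← 5733
final state: V = 47.93 m/s, rpm = 5733 → n = rpm/60 = 95.550000 rev/s
target J* = 1.5724; solve J* = V/(n·D) for n: n = V/(J*·D) = 47.93/(1.5724 × 1.868) = 16.318022 rev/s
rpm = 60·n = 979.081337

rpm = 979.08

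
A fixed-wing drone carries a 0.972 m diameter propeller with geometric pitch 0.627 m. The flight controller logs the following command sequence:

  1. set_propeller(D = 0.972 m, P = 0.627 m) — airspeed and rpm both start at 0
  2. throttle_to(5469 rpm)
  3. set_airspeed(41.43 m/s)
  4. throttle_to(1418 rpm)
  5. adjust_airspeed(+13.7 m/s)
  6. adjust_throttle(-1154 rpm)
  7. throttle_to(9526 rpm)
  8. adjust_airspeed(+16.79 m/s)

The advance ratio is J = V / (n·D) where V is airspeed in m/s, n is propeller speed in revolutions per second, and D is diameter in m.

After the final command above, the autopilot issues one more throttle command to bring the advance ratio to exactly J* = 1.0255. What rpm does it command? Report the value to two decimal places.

rpm = 4329.11

set_propeller: D = 0.972 m, P = 0.627 m (p = P/D = 0.645062); state ← (V=0, rpm=0)
throttle_to(5469): rpm ← 5469
set_airspeed(41.43): V ← 41.43 m/s
throttle_to(1418): rpm ← 1418
adjust_airspeed(+13.7): V ← 41.43 +13.7 = 55.13 m/s
adjust_throttle(-1154): rpm ← 1418 -1154 = 264
throttle_to(9526): rpm ← 9526
adjust_airspeed(+16.79): V ← 55.13 +16.79 = 71.92 m/s
final state: V = 71.92 m/s, rpm = 9526 → n = rpm/60 = 158.766667 rev/s
target J* = 1.0255; solve J* = V/(n·D) for n: n = V/(J*·D) = 71.92/(1.0255 × 0.972) = 72.151896 rev/s
rpm = 60·n = 4329.113772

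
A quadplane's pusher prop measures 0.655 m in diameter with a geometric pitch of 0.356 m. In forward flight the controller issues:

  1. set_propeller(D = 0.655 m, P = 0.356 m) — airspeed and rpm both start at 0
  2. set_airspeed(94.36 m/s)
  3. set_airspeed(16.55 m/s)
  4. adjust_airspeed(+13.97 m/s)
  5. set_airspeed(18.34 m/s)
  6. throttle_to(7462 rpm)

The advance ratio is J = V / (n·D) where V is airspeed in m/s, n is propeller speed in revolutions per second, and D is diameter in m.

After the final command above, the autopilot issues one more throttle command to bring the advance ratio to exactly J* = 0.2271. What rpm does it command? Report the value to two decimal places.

set_propeller: D = 0.655 m, P = 0.356 m (p = P/D = 0.543511); state ← (V=0, rpm=0)
set_airspeed(94.36): V ← 94.36 m/s
set_airspeed(16.55): V ← 16.55 m/s
adjust_airspeed(+13.97): V ← 16.55 +13.97 = 30.52 m/s
set_airspeed(18.34): V ← 18.34 m/s
throttle_to(7462): rpm ← 7462
final state: V = 18.34 m/s, rpm = 7462 → n = rpm/60 = 124.366667 rev/s
target J* = 0.2271; solve J* = V/(n·D) for n: n = V/(J*·D) = 18.34/(0.2271 × 0.655) = 123.293703 rev/s
rpm = 60·n = 7397.622193

rpm = 7397.62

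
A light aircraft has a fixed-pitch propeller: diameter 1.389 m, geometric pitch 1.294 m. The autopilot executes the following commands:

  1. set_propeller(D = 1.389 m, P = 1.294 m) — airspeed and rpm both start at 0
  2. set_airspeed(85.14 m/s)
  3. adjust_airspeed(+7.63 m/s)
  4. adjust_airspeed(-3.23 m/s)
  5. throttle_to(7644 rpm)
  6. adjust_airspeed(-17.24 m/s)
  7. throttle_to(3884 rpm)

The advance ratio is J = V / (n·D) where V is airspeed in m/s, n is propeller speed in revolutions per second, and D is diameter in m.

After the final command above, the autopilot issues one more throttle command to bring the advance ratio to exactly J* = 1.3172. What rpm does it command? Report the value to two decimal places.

rpm = 2371.02

set_propeller: D = 1.389 m, P = 1.294 m (p = P/D = 0.931605); state ← (V=0, rpm=0)
set_airspeed(85.14): V ← 85.14 m/s
adjust_airspeed(+7.63): V ← 85.14 +7.63 = 92.77 m/s
adjust_airspeed(-3.23): V ← 92.77 -3.23 = 89.54 m/s
throttle_to(7644): rpm ← 7644
adjust_airspeed(-17.24): V ← 89.54 -17.24 = 72.3 m/s
throttle_to(3884): rpm ← 3884
final state: V = 72.3 m/s, rpm = 3884 → n = rpm/60 = 64.733333 rev/s
target J* = 1.3172; solve J* = V/(n·D) for n: n = V/(J*·D) = 72.3/(1.3172 × 1.389) = 39.517033 rev/s
rpm = 60·n = 2371.021979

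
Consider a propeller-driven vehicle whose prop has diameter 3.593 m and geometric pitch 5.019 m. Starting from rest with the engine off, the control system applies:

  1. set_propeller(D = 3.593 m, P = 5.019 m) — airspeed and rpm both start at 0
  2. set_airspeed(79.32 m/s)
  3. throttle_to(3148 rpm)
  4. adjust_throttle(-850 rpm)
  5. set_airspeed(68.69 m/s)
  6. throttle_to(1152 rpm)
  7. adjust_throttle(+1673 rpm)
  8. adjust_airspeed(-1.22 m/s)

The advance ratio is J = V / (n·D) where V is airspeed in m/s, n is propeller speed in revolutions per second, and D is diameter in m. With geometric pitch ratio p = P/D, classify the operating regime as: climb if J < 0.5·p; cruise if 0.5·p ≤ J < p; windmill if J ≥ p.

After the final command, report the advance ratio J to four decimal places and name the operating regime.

set_propeller: D = 3.593 m, P = 5.019 m (p = P/D = 1.396883); state ← (V=0, rpm=0)
set_airspeed(79.32): V ← 79.32 m/s
throttle_to(3148): rpm ← 3148
adjust_throttle(-850): rpm ← 3148 -850 = 2298
set_airspeed(68.69): V ← 68.69 m/s
throttle_to(1152): rpm ← 1152
adjust_throttle(+1673): rpm ← 1152 +1673 = 2825
adjust_airspeed(-1.22): V ← 68.69 -1.22 = 67.47 m/s
final state: V = 67.47 m/s, rpm = 2825 → n = rpm/60 = 47.083333 rev/s
J = V / (n·D) = 67.47 / (47.083333 × 3.593) = 0.398829
regime bands: climb J<0.6984 | cruise [0.6984, 1.3969) | windmill J≥1.3969
J = 0.3988 → climb

J = 0.3988, regime = climb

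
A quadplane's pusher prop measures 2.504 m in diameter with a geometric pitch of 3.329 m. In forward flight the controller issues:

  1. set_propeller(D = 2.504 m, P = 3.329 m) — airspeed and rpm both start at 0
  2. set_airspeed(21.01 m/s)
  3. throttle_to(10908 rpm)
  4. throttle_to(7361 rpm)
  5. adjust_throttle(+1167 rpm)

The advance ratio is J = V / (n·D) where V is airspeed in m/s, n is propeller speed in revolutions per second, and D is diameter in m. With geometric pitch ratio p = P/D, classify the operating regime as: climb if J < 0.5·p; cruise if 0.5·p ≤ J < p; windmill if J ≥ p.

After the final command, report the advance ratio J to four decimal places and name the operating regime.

set_propeller: D = 2.504 m, P = 3.329 m (p = P/D = 1.329473); state ← (V=0, rpm=0)
set_airspeed(21.01): V ← 21.01 m/s
throttle_to(10908): rpm ← 10908
throttle_to(7361): rpm ← 7361
adjust_throttle(+1167): rpm ← 7361 +1167 = 8528
final state: V = 21.01 m/s, rpm = 8528 → n = rpm/60 = 142.133333 rev/s
J = V / (n·D) = 21.01 / (142.133333 × 2.504) = 0.059033
regime bands: climb J<0.6647 | cruise [0.6647, 1.3295) | windmill J≥1.3295
J = 0.0590 → climb

J = 0.0590, regime = climb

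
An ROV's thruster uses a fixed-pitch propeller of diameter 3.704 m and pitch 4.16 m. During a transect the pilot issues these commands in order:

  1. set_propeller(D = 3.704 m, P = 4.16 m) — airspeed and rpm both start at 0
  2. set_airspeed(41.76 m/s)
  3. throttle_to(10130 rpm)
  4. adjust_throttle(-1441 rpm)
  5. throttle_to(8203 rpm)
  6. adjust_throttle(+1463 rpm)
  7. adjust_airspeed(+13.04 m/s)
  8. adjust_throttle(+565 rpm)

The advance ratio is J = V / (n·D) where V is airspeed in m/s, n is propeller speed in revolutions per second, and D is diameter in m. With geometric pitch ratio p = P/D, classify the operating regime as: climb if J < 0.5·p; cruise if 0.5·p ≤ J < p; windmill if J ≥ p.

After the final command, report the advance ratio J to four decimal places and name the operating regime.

J = 0.0868, regime = climb

set_propeller: D = 3.704 m, P = 4.16 m (p = P/D = 1.123110); state ← (V=0, rpm=0)
set_airspeed(41.76): V ← 41.76 m/s
throttle_to(10130): rpm ← 10130
adjust_throttle(-1441): rpm ← 10130 -1441 = 8689
throttle_to(8203): rpm ← 8203
adjust_throttle(+1463): rpm ← 8203 +1463 = 9666
adjust_airspeed(+13.04): V ← 41.76 +13.04 = 54.8 m/s
adjust_throttle(+565): rpm ← 9666 +565 = 10231
final state: V = 54.8 m/s, rpm = 10231 → n = rpm/60 = 170.516667 rev/s
J = V / (n·D) = 54.8 / (170.516667 × 3.704) = 0.086765
regime bands: climb J<0.5616 | cruise [0.5616, 1.1231) | windmill J≥1.1231
J = 0.0868 → climb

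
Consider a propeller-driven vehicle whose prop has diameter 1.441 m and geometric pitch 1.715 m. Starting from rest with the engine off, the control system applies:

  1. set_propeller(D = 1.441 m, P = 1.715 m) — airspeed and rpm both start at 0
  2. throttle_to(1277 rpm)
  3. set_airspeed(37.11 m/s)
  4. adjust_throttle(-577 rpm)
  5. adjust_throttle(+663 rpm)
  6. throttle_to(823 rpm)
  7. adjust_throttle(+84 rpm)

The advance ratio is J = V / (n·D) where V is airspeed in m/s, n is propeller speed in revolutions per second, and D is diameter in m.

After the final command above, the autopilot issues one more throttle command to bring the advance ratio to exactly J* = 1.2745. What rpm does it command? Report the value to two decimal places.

rpm = 1212.38

set_propeller: D = 1.441 m, P = 1.715 m (p = P/D = 1.190146); state ← (V=0, rpm=0)
throttle_to(1277): rpm ← 1277
set_airspeed(37.11): V ← 37.11 m/s
adjust_throttle(-577): rpm ← 1277 -577 = 700
adjust_throttle(+663): rpm ← 700 +663 = 1363
throttle_to(823): rpm ← 823
adjust_throttle(+84): rpm ← 823 +84 = 907
final state: V = 37.11 m/s, rpm = 907 → n = rpm/60 = 15.116667 rev/s
target J* = 1.2745; solve J* = V/(n·D) for n: n = V/(J*·D) = 37.11/(1.2745 × 1.441) = 20.206316 rev/s
rpm = 60·n = 1212.378941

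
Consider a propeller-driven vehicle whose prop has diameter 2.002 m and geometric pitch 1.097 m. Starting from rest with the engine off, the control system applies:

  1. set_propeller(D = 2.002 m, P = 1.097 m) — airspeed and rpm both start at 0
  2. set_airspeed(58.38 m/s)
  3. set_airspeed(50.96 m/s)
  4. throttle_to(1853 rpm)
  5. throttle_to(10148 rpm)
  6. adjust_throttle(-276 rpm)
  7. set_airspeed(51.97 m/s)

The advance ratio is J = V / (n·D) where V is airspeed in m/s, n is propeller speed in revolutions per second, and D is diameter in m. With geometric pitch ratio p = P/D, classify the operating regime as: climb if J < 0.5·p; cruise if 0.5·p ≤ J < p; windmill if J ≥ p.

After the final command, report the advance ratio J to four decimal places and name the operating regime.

set_propeller: D = 2.002 m, P = 1.097 m (p = P/D = 0.547952); state ← (V=0, rpm=0)
set_airspeed(58.38): V ← 58.38 m/s
set_airspeed(50.96): V ← 50.96 m/s
throttle_to(1853): rpm ← 1853
throttle_to(10148): rpm ← 10148
adjust_throttle(-276): rpm ← 10148 -276 = 9872
set_airspeed(51.97): V ← 51.97 m/s
final state: V = 51.97 m/s, rpm = 9872 → n = rpm/60 = 164.533333 rev/s
J = V / (n·D) = 51.97 / (164.533333 × 2.002) = 0.157774
regime bands: climb J<0.2740 | cruise [0.2740, 0.5480) | windmill J≥0.5480
J = 0.1578 → climb

J = 0.1578, regime = climb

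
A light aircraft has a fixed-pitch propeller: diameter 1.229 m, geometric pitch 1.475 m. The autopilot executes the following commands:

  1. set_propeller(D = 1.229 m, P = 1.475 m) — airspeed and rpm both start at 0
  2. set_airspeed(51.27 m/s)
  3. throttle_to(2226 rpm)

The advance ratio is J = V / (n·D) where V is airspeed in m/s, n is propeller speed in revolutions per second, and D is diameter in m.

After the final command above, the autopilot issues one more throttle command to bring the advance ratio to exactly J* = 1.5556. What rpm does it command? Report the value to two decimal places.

rpm = 1609.03

set_propeller: D = 1.229 m, P = 1.475 m (p = P/D = 1.200163); state ← (V=0, rpm=0)
set_airspeed(51.27): V ← 51.27 m/s
throttle_to(2226): rpm ← 2226
final state: V = 51.27 m/s, rpm = 2226 → n = rpm/60 = 37.100000 rev/s
target J* = 1.5556; solve J* = V/(n·D) for n: n = V/(J*·D) = 51.27/(1.5556 × 1.229) = 26.817204 rev/s
rpm = 60·n = 1609.032256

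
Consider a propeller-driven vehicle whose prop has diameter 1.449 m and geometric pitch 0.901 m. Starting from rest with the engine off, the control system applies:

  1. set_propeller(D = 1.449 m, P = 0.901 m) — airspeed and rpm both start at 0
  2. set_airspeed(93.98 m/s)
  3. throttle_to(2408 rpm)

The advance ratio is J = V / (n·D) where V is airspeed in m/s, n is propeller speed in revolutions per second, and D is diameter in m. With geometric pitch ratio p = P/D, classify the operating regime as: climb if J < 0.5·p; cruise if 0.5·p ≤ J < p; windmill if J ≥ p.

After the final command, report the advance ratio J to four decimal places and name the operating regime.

set_propeller: D = 1.449 m, P = 0.901 m (p = P/D = 0.621808); state ← (V=0, rpm=0)
set_airspeed(93.98): V ← 93.98 m/s
throttle_to(2408): rpm ← 2408
final state: V = 93.98 m/s, rpm = 2408 → n = rpm/60 = 40.133333 rev/s
J = V / (n·D) = 93.98 / (40.133333 × 1.449) = 1.616076
regime bands: climb J<0.3109 | cruise [0.3109, 0.6218) | windmill J≥0.6218
J = 1.6161 → windmill

J = 1.6161, regime = windmill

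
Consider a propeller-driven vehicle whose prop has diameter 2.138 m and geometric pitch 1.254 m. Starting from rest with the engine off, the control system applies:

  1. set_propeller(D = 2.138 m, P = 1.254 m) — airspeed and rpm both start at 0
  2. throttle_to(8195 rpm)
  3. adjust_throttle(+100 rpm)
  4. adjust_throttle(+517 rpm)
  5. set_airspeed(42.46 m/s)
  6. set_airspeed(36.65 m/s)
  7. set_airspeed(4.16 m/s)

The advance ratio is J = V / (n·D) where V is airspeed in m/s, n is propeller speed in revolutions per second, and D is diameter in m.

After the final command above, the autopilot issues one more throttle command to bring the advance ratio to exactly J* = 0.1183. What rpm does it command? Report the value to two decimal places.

rpm = 986.85

set_propeller: D = 2.138 m, P = 1.254 m (p = P/D = 0.586529); state ← (V=0, rpm=0)
throttle_to(8195): rpm ← 8195
adjust_throttle(+100): rpm ← 8195 +100 = 8295
adjust_throttle(+517): rpm ← 8295 +517 = 8812
set_airspeed(42.46): V ← 42.46 m/s
set_airspeed(36.65): V ← 36.65 m/s
set_airspeed(4.16): V ← 4.16 m/s
final state: V = 4.16 m/s, rpm = 8812 → n = rpm/60 = 146.866667 rev/s
target J* = 0.1183; solve J* = V/(n·D) for n: n = V/(J*·D) = 4.16/(0.1183 × 2.138) = 16.447537 rev/s
rpm = 60·n = 986.852250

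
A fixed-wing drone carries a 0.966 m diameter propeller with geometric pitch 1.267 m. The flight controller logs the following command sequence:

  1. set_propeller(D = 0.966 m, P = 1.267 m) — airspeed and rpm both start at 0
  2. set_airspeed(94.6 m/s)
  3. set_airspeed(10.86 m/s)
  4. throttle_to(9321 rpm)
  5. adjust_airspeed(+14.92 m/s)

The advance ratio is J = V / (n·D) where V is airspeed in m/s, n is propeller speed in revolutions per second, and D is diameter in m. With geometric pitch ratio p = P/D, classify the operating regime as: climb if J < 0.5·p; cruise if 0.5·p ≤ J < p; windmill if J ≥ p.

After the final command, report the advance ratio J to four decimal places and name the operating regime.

set_propeller: D = 0.966 m, P = 1.267 m (p = P/D = 1.311594); state ← (V=0, rpm=0)
set_airspeed(94.6): V ← 94.6 m/s
set_airspeed(10.86): V ← 10.86 m/s
throttle_to(9321): rpm ← 9321
adjust_airspeed(+14.92): V ← 10.86 +14.92 = 25.78 m/s
final state: V = 25.78 m/s, rpm = 9321 → n = rpm/60 = 155.350000 rev/s
J = V / (n·D) = 25.78 / (155.350000 × 0.966) = 0.171789
regime bands: climb J<0.6558 | cruise [0.6558, 1.3116) | windmill J≥1.3116
J = 0.1718 → climb

J = 0.1718, regime = climb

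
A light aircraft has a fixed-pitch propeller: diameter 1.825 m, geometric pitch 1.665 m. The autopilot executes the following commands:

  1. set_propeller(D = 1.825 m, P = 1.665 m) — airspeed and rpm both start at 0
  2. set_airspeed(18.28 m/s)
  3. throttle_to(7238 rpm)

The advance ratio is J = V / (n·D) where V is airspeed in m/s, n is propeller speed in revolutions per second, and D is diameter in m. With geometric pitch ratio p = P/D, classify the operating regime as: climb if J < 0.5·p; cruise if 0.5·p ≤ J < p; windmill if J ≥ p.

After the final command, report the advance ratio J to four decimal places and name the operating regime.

set_propeller: D = 1.825 m, P = 1.665 m (p = P/D = 0.912329); state ← (V=0, rpm=0)
set_airspeed(18.28): V ← 18.28 m/s
throttle_to(7238): rpm ← 7238
final state: V = 18.28 m/s, rpm = 7238 → n = rpm/60 = 120.633333 rev/s
J = V / (n·D) = 18.28 / (120.633333 × 1.825) = 0.083032
regime bands: climb J<0.4562 | cruise [0.4562, 0.9123) | windmill J≥0.9123
J = 0.0830 → climb

J = 0.0830, regime = climb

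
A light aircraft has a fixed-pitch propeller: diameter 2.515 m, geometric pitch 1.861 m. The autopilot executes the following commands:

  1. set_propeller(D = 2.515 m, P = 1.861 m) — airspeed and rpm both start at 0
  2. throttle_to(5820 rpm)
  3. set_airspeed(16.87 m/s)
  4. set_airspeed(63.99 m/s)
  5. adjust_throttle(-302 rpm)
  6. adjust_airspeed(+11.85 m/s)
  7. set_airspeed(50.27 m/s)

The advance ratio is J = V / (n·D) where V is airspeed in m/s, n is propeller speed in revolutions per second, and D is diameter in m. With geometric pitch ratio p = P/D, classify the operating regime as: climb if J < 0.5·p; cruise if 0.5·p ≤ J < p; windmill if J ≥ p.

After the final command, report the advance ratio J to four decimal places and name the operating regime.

set_propeller: D = 2.515 m, P = 1.861 m (p = P/D = 0.739960); state ← (V=0, rpm=0)
throttle_to(5820): rpm ← 5820
set_airspeed(16.87): V ← 16.87 m/s
set_airspeed(63.99): V ← 63.99 m/s
adjust_throttle(-302): rpm ← 5820 -302 = 5518
adjust_airspeed(+11.85): V ← 63.99 +11.85 = 75.84 m/s
set_airspeed(50.27): V ← 50.27 m/s
final state: V = 50.27 m/s, rpm = 5518 → n = rpm/60 = 91.966667 rev/s
J = V / (n·D) = 50.27 / (91.966667 × 2.515) = 0.217340
regime bands: climb J<0.3700 | cruise [0.3700, 0.7400) | windmill J≥0.7400
J = 0.2173 → climb

J = 0.2173, regime = climb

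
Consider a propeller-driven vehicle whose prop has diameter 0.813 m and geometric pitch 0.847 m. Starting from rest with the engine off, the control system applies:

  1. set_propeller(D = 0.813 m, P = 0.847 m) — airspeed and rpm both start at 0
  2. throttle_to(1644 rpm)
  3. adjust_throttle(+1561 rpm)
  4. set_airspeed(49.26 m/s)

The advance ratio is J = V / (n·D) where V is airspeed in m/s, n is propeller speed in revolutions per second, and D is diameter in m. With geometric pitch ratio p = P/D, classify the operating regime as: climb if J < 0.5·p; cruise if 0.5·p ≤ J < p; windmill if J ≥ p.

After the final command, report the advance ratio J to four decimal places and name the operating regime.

J = 1.1343, regime = windmill

set_propeller: D = 0.813 m, P = 0.847 m (p = P/D = 1.041820); state ← (V=0, rpm=0)
throttle_to(1644): rpm ← 1644
adjust_throttle(+1561): rpm ← 1644 +1561 = 3205
set_airspeed(49.26): V ← 49.26 m/s
final state: V = 49.26 m/s, rpm = 3205 → n = rpm/60 = 53.416667 rev/s
J = V / (n·D) = 49.26 / (53.416667 × 0.813) = 1.134298
regime bands: climb J<0.5209 | cruise [0.5209, 1.0418) | windmill J≥1.0418
J = 1.1343 → windmill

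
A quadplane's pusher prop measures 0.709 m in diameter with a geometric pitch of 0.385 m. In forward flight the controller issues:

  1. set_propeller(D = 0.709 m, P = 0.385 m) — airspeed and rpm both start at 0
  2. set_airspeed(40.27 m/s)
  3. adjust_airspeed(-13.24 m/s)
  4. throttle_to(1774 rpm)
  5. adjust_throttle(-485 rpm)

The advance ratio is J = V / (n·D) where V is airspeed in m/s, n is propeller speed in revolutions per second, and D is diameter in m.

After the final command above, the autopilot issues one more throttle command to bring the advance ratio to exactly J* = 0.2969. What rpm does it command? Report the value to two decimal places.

set_propeller: D = 0.709 m, P = 0.385 m (p = P/D = 0.543018); state ← (V=0, rpm=0)
set_airspeed(40.27): V ← 40.27 m/s
adjust_airspeed(-13.24): V ← 40.27 -13.24 = 27.03 m/s
throttle_to(1774): rpm ← 1774
adjust_throttle(-485): rpm ← 1774 -485 = 1289
final state: V = 27.03 m/s, rpm = 1289 → n = rpm/60 = 21.483333 rev/s
target J* = 0.2969; solve J* = V/(n·D) for n: n = V/(J*·D) = 27.03/(0.2969 × 0.709) = 128.407270 rev/s
rpm = 60·n = 7704.436203

rpm = 7704.44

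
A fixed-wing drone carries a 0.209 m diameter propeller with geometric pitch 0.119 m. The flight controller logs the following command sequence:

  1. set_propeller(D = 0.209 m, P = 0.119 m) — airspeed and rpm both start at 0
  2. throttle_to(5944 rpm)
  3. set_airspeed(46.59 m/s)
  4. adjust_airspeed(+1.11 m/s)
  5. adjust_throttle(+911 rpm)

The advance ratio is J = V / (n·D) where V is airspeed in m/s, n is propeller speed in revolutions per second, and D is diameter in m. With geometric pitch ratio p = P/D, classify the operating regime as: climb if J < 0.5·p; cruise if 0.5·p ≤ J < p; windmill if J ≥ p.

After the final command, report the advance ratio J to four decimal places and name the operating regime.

set_propeller: D = 0.209 m, P = 0.119 m (p = P/D = 0.569378); state ← (V=0, rpm=0)
throttle_to(5944): rpm ← 5944
set_airspeed(46.59): V ← 46.59 m/s
adjust_airspeed(+1.11): V ← 46.59 +1.11 = 47.7 m/s
adjust_throttle(+911): rpm ← 5944 +911 = 6855
final state: V = 47.7 m/s, rpm = 6855 → n = rpm/60 = 114.250000 rev/s
J = V / (n·D) = 47.7 / (114.250000 × 0.209) = 1.997634
regime bands: climb J<0.2847 | cruise [0.2847, 0.5694) | windmill J≥0.5694
J = 1.9976 → windmill

J = 1.9976, regime = windmill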